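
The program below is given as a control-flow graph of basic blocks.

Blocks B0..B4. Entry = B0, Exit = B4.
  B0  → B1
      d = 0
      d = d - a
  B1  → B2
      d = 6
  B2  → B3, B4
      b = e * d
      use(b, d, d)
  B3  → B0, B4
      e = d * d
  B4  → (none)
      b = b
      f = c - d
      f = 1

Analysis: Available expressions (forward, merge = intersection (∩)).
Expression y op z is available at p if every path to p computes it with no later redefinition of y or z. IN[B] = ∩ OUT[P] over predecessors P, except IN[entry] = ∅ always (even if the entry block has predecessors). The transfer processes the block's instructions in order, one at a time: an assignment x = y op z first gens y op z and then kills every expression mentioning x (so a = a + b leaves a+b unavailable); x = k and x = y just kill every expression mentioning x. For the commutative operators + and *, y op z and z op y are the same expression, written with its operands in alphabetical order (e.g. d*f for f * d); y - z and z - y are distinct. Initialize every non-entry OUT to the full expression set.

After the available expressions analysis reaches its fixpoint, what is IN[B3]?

Fixpoint table:
  B0:  IN={}  OUT={}
  B1:  IN={}  OUT={}
  B2:  IN={}  OUT={d*e}
  B3:  IN={d*e}  OUT={d*d}
  B4:  IN={}  OUT={c-d}

Merge at B3: IN[B3] = OUT[B2] = {d*e}

Answer: {d*e}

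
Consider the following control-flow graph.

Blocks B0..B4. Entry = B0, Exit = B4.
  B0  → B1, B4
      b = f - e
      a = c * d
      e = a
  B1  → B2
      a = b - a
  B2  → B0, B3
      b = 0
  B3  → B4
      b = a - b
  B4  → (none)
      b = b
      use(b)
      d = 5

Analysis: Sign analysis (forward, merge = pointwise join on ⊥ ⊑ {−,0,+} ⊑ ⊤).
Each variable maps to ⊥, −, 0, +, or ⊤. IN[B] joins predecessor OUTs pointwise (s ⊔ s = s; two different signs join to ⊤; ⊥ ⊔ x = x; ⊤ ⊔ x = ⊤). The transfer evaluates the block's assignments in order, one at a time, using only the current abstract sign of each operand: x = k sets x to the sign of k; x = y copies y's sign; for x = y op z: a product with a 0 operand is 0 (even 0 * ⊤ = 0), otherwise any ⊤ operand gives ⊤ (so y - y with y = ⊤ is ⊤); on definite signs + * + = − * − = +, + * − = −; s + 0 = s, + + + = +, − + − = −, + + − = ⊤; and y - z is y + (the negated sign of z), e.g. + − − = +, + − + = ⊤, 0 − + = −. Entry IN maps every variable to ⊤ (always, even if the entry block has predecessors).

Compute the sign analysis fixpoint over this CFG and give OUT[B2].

Per-block solution:
  B0: | IN=(all ⊤) | OUT=(all ⊤)
  B1: | IN=(all ⊤) | OUT=(all ⊤)
  B2: | IN=(all ⊤) | OUT={b:0; rest ⊤}
  B3: | IN={b:0; rest ⊤} | OUT=(all ⊤)
  B4: | IN=(all ⊤) | OUT={d:+; rest ⊤}

Merge at B2: IN[B2] = OUT[B1] = {a: ⊤, b: ⊤, c: ⊤, d: ⊤, e: ⊤, f: ⊤}
Applying B2's transfer function to that IN value gives OUT[B2] (row B2 above).

Answer: {a: ⊤, b: 0, c: ⊤, d: ⊤, e: ⊤, f: ⊤}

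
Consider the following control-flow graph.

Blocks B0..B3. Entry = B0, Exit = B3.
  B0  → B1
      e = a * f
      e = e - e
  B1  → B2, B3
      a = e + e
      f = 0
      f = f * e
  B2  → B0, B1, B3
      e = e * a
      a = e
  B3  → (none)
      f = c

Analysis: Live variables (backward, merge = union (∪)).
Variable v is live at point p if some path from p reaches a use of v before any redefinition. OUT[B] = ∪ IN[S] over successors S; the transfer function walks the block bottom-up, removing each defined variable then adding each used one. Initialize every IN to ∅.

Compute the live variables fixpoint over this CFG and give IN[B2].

Fixpoint table:
  B0: | IN={a, c, f} | OUT={c, e}
  B1: | IN={c, e} | OUT={a, c, e, f}
  B2: | IN={a, c, e, f} | OUT={a, c, e, f}
  B3: | IN={c} | OUT={}

Merge at B2: OUT[B2] = IN[B0] ⊔ IN[B1] ⊔ IN[B3] = {a, c, e, f}
Applying B2's transfer function to that OUT value gives IN[B2] (row B2 above).

Answer: {a, c, e, f}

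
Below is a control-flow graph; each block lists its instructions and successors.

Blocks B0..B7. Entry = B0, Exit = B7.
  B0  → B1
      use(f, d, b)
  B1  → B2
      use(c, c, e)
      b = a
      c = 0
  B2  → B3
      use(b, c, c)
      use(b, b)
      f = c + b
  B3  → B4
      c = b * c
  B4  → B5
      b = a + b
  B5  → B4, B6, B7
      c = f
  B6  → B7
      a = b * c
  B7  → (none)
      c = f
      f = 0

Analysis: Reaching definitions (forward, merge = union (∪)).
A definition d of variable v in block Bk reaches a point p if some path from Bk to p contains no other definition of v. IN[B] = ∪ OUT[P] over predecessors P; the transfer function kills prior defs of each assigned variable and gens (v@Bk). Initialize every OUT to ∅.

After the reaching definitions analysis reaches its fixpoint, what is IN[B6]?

Converged values:
  B0:   IN={}   OUT={}
  B1:   IN={}   OUT={b@B1, c@B1}
  B2:   IN={b@B1, c@B1}   OUT={b@B1, c@B1, f@B2}
  B3:   IN={b@B1, c@B1, f@B2}   OUT={b@B1, c@B3, f@B2}
  B4:   IN={b@B1, b@B4, c@B3, c@B5, f@B2}   OUT={b@B4, c@B3, c@B5, f@B2}
  B5:   IN={b@B4, c@B3, c@B5, f@B2}   OUT={b@B4, c@B5, f@B2}
  B6:   IN={b@B4, c@B5, f@B2}   OUT={a@B6, b@B4, c@B5, f@B2}
  B7:   IN={a@B6, b@B4, c@B5, f@B2}   OUT={a@B6, b@B4, c@B7, f@B7}

Merge at B6: IN[B6] = OUT[B5] = {b@B4, c@B5, f@B2}

Answer: {b@B4, c@B5, f@B2}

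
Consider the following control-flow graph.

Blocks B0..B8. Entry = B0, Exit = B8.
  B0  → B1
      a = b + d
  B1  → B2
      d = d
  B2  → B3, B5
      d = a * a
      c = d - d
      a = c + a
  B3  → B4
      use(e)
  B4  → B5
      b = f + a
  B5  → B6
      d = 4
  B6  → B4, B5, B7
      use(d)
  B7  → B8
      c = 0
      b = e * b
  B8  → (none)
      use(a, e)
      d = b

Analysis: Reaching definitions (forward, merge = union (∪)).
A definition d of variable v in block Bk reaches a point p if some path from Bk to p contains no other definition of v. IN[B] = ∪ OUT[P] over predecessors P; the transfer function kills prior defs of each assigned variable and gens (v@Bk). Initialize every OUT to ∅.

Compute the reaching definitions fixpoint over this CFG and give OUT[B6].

Converged values:
  B0:   IN={}   OUT={a@B0}
  B1:   IN={a@B0}   OUT={a@B0, d@B1}
  B2:   IN={a@B0, d@B1}   OUT={a@B2, c@B2, d@B2}
  B3:   IN={a@B2, c@B2, d@B2}   OUT={a@B2, c@B2, d@B2}
  B4:   IN={a@B2, b@B4, c@B2, d@B2, d@B5}   OUT={a@B2, b@B4, c@B2, d@B2, d@B5}
  B5:   IN={a@B2, b@B4, c@B2, d@B2, d@B5}   OUT={a@B2, b@B4, c@B2, d@B5}
  B6:   IN={a@B2, b@B4, c@B2, d@B5}   OUT={a@B2, b@B4, c@B2, d@B5}
  B7:   IN={a@B2, b@B4, c@B2, d@B5}   OUT={a@B2, b@B7, c@B7, d@B5}
  B8:   IN={a@B2, b@B7, c@B7, d@B5}   OUT={a@B2, b@B7, c@B7, d@B8}

Merge at B6: IN[B6] = OUT[B5] = {a@B2, b@B4, c@B2, d@B5}
Applying B6's transfer function to that IN value gives OUT[B6] (row B6 above).

Answer: {a@B2, b@B4, c@B2, d@B5}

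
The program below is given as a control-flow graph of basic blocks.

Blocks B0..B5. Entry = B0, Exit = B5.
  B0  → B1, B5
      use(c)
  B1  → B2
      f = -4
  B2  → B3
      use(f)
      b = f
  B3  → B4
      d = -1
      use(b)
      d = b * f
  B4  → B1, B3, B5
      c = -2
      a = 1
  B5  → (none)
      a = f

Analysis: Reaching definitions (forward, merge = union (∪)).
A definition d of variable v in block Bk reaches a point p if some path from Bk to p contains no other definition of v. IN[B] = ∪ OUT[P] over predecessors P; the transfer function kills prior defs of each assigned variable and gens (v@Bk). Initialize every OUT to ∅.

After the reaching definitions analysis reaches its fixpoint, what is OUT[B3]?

Converged values:
  B0:  IN={}  OUT={}
  B1:  IN={a@B4, b@B2, c@B4, d@B3, f@B1}  OUT={a@B4, b@B2, c@B4, d@B3, f@B1}
  B2:  IN={a@B4, b@B2, c@B4, d@B3, f@B1}  OUT={a@B4, b@B2, c@B4, d@B3, f@B1}
  B3:  IN={a@B4, b@B2, c@B4, d@B3, f@B1}  OUT={a@B4, b@B2, c@B4, d@B3, f@B1}
  B4:  IN={a@B4, b@B2, c@B4, d@B3, f@B1}  OUT={a@B4, b@B2, c@B4, d@B3, f@B1}
  B5:  IN={a@B4, b@B2, c@B4, d@B3, f@B1}  OUT={a@B5, b@B2, c@B4, d@B3, f@B1}

Merge at B3: IN[B3] = OUT[B2] ⊔ OUT[B4] = {a@B4, b@B2, c@B4, d@B3, f@B1}
Applying B3's transfer function to that IN value gives OUT[B3] (row B3 above).

Answer: {a@B4, b@B2, c@B4, d@B3, f@B1}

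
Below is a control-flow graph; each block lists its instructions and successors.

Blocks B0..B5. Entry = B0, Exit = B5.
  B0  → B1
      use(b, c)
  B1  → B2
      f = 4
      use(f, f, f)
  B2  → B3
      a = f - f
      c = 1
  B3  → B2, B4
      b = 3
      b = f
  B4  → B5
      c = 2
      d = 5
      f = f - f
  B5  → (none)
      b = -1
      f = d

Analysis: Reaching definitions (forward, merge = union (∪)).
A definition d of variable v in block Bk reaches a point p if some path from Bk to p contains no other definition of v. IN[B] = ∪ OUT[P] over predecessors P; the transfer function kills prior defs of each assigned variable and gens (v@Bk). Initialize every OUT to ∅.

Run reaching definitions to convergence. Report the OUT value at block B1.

Answer: {f@B1}

Trace:
Converged values:
  B0:   IN={}   OUT={}
  B1:   IN={}   OUT={f@B1}
  B2:   IN={a@B2, b@B3, c@B2, f@B1}   OUT={a@B2, b@B3, c@B2, f@B1}
  B3:   IN={a@B2, b@B3, c@B2, f@B1}   OUT={a@B2, b@B3, c@B2, f@B1}
  B4:   IN={a@B2, b@B3, c@B2, f@B1}   OUT={a@B2, b@B3, c@B4, d@B4, f@B4}
  B5:   IN={a@B2, b@B3, c@B4, d@B4, f@B4}   OUT={a@B2, b@B5, c@B4, d@B4, f@B5}

Merge at B1: IN[B1] = OUT[B0] = {}
Applying B1's transfer function to that IN value gives OUT[B1] (row B1 above).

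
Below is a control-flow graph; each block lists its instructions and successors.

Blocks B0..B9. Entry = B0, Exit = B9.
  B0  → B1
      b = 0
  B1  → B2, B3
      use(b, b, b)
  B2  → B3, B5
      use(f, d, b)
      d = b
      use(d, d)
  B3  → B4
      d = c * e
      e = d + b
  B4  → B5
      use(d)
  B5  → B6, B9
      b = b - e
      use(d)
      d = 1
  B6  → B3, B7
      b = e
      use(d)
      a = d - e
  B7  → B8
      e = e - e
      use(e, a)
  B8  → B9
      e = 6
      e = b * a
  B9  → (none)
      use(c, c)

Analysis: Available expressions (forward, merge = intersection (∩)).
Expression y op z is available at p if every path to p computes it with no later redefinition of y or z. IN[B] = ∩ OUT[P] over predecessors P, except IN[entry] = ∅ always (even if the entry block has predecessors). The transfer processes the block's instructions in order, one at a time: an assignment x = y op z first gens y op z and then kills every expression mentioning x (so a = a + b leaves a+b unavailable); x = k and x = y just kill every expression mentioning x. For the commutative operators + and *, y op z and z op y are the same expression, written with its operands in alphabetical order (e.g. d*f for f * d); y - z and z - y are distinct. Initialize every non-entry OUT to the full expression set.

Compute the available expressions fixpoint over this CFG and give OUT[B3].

Answer: {b+d}

Working:
Per-block solution:
  B0:   IN={}   OUT={}
  B1:   IN={}   OUT={}
  B2:   IN={}   OUT={}
  B3:   IN={}   OUT={b+d}
  B4:   IN={b+d}   OUT={b+d}
  B5:   IN={}   OUT={}
  B6:   IN={}   OUT={d-e}
  B7:   IN={d-e}   OUT={}
  B8:   IN={}   OUT={a*b}
  B9:   IN={}   OUT={}

Merge at B3: IN[B3] = OUT[B1] ∩ OUT[B2] ∩ OUT[B6] = {}
Applying B3's transfer function to that IN value gives OUT[B3] (row B3 above).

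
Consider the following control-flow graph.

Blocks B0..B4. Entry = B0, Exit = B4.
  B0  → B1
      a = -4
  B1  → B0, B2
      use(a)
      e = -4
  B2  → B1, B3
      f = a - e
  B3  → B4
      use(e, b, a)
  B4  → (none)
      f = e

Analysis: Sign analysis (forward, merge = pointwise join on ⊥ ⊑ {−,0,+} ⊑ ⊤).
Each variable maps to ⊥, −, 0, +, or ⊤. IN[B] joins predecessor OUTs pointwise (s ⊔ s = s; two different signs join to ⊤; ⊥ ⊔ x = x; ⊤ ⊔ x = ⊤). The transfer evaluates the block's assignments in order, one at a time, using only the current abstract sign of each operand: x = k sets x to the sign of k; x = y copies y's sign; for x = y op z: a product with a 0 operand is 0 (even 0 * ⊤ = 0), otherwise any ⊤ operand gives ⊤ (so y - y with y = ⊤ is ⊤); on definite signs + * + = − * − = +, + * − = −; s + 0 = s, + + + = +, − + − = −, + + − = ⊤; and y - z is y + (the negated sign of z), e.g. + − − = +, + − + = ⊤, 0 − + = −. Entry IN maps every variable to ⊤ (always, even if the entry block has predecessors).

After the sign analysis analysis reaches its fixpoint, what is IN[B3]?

Answer: {a: -, b: ⊤, c: ⊤, d: ⊤, e: -, f: ⊤}

Working:
Fixpoint table:
  B0: | IN=(all ⊤) | OUT={a:-; rest ⊤}
  B1: | IN={a:-; rest ⊤} | OUT={a:-, e:-; rest ⊤}
  B2: | IN={a:-, e:-; rest ⊤} | OUT={a:-, e:-; rest ⊤}
  B3: | IN={a:-, e:-; rest ⊤} | OUT={a:-, e:-; rest ⊤}
  B4: | IN={a:-, e:-; rest ⊤} | OUT={a:-, e:-, f:-; rest ⊤}

Merge at B3: IN[B3] = OUT[B2] = {a: -, b: ⊤, c: ⊤, d: ⊤, e: -, f: ⊤}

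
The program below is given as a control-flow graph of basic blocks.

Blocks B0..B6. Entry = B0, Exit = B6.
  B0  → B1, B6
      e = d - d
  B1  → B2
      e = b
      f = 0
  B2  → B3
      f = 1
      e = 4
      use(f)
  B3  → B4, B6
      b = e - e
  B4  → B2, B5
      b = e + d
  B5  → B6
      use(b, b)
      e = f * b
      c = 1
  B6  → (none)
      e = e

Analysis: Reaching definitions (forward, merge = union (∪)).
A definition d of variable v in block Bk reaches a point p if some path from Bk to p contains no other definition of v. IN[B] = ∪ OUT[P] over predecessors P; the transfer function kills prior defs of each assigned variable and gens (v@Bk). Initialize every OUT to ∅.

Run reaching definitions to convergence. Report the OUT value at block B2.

Answer: {b@B4, e@B2, f@B2}

Working:
Per-block solution:
  B0:  IN={}  OUT={e@B0}
  B1:  IN={e@B0}  OUT={e@B1, f@B1}
  B2:  IN={b@B4, e@B1, e@B2, f@B1, f@B2}  OUT={b@B4, e@B2, f@B2}
  B3:  IN={b@B4, e@B2, f@B2}  OUT={b@B3, e@B2, f@B2}
  B4:  IN={b@B3, e@B2, f@B2}  OUT={b@B4, e@B2, f@B2}
  B5:  IN={b@B4, e@B2, f@B2}  OUT={b@B4, c@B5, e@B5, f@B2}
  B6:  IN={b@B3, b@B4, c@B5, e@B0, e@B2, e@B5, f@B2}  OUT={b@B3, b@B4, c@B5, e@B6, f@B2}

Merge at B2: IN[B2] = OUT[B1] ⊔ OUT[B4] = {b@B4, e@B1, e@B2, f@B1, f@B2}
Applying B2's transfer function to that IN value gives OUT[B2] (row B2 above).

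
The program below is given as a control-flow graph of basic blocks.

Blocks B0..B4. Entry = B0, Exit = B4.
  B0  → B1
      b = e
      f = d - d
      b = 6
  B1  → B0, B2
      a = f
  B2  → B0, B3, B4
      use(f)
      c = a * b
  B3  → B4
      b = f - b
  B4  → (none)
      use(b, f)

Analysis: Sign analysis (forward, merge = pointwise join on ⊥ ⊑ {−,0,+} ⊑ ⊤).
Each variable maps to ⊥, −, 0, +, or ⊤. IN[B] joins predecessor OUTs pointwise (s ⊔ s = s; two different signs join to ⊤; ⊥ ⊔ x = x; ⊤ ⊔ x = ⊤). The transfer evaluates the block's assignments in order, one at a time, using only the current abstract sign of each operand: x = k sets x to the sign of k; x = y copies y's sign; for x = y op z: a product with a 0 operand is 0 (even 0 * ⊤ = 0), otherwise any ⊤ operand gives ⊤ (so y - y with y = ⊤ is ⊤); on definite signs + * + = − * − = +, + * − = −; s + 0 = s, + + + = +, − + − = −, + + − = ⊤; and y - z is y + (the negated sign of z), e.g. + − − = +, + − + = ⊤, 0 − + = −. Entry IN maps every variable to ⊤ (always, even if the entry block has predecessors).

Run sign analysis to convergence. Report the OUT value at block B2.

Per-block solution:
  B0: | IN=(all ⊤) | OUT={b:+; rest ⊤}
  B1: | IN={b:+; rest ⊤} | OUT={b:+; rest ⊤}
  B2: | IN={b:+; rest ⊤} | OUT={b:+; rest ⊤}
  B3: | IN={b:+; rest ⊤} | OUT=(all ⊤)
  B4: | IN=(all ⊤) | OUT=(all ⊤)

Merge at B2: IN[B2] = OUT[B1] = {a: ⊤, b: +, c: ⊤, d: ⊤, e: ⊤, f: ⊤}
Applying B2's transfer function to that IN value gives OUT[B2] (row B2 above).

Answer: {a: ⊤, b: +, c: ⊤, d: ⊤, e: ⊤, f: ⊤}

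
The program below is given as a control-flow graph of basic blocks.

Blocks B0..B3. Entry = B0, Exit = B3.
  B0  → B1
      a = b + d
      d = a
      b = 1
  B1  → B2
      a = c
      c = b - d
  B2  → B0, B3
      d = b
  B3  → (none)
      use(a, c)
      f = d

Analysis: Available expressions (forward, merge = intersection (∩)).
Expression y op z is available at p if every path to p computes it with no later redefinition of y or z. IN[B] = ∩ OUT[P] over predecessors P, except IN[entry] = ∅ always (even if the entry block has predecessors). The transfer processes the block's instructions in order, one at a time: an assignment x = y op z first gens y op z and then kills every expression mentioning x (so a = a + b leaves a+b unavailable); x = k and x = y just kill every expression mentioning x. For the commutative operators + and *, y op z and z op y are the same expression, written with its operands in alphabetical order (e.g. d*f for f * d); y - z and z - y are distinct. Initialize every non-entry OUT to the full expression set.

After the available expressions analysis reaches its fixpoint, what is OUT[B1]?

Answer: {b-d}

Working:
Converged values:
  B0:  IN={}  OUT={}
  B1:  IN={}  OUT={b-d}
  B2:  IN={b-d}  OUT={}
  B3:  IN={}  OUT={}

Merge at B1: IN[B1] = OUT[B0] = {}
Applying B1's transfer function to that IN value gives OUT[B1] (row B1 above).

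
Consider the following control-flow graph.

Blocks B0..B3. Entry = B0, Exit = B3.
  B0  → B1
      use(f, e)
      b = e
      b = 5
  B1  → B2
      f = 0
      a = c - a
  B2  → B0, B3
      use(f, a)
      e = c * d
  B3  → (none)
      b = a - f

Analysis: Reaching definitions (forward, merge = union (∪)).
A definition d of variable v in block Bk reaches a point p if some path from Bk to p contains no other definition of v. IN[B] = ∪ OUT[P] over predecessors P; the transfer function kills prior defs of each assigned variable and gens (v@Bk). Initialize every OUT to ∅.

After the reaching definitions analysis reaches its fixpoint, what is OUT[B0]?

Answer: {a@B1, b@B0, e@B2, f@B1}

Trace:
Per-block solution:
  B0:   IN={a@B1, b@B0, e@B2, f@B1}   OUT={a@B1, b@B0, e@B2, f@B1}
  B1:   IN={a@B1, b@B0, e@B2, f@B1}   OUT={a@B1, b@B0, e@B2, f@B1}
  B2:   IN={a@B1, b@B0, e@B2, f@B1}   OUT={a@B1, b@B0, e@B2, f@B1}
  B3:   IN={a@B1, b@B0, e@B2, f@B1}   OUT={a@B1, b@B3, e@B2, f@B1}

Merge at B0 (entry node, so the boundary value {} is joined with the incoming edge(s)): IN[B0] = {} ⊔ OUT[B2] = {a@B1, b@B0, e@B2, f@B1}
Applying B0's transfer function to that IN value gives OUT[B0] (row B0 above).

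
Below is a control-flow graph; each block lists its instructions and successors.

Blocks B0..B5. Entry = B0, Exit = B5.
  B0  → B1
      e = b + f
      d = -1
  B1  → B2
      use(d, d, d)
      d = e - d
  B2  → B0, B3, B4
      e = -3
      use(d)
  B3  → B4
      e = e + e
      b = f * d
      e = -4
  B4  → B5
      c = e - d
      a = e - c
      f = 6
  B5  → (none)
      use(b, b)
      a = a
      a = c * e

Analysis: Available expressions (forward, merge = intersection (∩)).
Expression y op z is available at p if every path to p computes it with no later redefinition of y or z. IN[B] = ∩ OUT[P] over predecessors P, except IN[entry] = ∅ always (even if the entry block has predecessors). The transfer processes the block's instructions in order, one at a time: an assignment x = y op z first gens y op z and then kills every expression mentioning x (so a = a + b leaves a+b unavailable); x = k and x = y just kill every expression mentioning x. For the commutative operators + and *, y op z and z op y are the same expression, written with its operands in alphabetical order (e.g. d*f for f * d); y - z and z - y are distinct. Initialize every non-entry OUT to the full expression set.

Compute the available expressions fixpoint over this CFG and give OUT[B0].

Answer: {b+f}

Trace:
Per-block solution:
  B0:  IN={}  OUT={b+f}
  B1:  IN={b+f}  OUT={b+f}
  B2:  IN={b+f}  OUT={b+f}
  B3:  IN={b+f}  OUT={d*f}
  B4:  IN={}  OUT={e-c, e-d}
  B5:  IN={e-c, e-d}  OUT={c*e, e-c, e-d}

Merge at B0 (entry node, so the boundary value {} is joined with the incoming edge(s)): IN[B0] = {} ∩ OUT[B2] = {}
Applying B0's transfer function to that IN value gives OUT[B0] (row B0 above).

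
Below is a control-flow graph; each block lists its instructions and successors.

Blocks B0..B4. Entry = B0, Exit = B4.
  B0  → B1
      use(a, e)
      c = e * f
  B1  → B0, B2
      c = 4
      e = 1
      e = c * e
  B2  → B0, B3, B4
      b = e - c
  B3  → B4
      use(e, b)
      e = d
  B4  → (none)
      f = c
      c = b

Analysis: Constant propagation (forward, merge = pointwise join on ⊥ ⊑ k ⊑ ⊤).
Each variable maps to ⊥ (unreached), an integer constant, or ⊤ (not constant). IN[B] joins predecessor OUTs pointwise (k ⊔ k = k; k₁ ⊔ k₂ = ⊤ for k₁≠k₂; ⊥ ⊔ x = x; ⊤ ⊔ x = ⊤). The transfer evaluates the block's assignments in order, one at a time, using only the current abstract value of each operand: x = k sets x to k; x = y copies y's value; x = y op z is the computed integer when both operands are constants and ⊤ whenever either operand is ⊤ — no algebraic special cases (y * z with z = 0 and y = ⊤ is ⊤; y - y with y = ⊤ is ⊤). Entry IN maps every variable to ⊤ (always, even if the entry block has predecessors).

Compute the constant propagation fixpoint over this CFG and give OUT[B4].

Answer: {a: ⊤, b: 0, c: 0, d: ⊤, e: ⊤, f: 4}

Trace:
Per-block solution:
  B0: | IN=(all ⊤) | OUT=(all ⊤)
  B1: | IN=(all ⊤) | OUT={c:4, e:4; rest ⊤}
  B2: | IN={c:4, e:4; rest ⊤} | OUT={b:0, c:4, e:4; rest ⊤}
  B3: | IN={b:0, c:4, e:4; rest ⊤} | OUT={b:0, c:4; rest ⊤}
  B4: | IN={b:0, c:4; rest ⊤} | OUT={b:0, c:0, f:4; rest ⊤}

Merge at B4: IN[B4] = OUT[B2] ⊔ OUT[B3] = {a: ⊤, b: 0, c: 4, d: ⊤, e: ⊤, f: ⊤}
Applying B4's transfer function to that IN value gives OUT[B4] (row B4 above).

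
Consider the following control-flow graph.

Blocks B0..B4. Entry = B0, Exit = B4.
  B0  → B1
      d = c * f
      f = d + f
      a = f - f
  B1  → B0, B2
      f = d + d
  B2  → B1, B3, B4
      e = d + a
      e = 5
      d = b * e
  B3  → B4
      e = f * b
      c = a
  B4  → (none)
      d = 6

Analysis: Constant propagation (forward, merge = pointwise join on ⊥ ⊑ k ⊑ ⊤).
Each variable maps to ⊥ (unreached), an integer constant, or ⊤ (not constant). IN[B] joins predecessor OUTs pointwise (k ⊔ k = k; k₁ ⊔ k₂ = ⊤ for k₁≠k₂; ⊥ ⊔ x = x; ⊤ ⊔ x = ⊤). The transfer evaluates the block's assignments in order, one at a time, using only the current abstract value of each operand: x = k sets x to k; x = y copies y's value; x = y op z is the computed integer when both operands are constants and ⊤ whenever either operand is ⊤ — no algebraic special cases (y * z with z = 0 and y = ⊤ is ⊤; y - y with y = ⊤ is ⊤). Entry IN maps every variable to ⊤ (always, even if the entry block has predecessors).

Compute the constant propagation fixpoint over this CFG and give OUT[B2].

Answer: {a: ⊤, b: ⊤, c: ⊤, d: ⊤, e: 5, f: ⊤}

Derivation:
Converged values:
  B0:   IN=(all ⊤)   OUT=(all ⊤)
  B1:   IN=(all ⊤)   OUT=(all ⊤)
  B2:   IN=(all ⊤)   OUT={e:5; rest ⊤}
  B3:   IN={e:5; rest ⊤}   OUT=(all ⊤)
  B4:   IN=(all ⊤)   OUT={d:6; rest ⊤}

Merge at B2: IN[B2] = OUT[B1] = {a: ⊤, b: ⊤, c: ⊤, d: ⊤, e: ⊤, f: ⊤}
Applying B2's transfer function to that IN value gives OUT[B2] (row B2 above).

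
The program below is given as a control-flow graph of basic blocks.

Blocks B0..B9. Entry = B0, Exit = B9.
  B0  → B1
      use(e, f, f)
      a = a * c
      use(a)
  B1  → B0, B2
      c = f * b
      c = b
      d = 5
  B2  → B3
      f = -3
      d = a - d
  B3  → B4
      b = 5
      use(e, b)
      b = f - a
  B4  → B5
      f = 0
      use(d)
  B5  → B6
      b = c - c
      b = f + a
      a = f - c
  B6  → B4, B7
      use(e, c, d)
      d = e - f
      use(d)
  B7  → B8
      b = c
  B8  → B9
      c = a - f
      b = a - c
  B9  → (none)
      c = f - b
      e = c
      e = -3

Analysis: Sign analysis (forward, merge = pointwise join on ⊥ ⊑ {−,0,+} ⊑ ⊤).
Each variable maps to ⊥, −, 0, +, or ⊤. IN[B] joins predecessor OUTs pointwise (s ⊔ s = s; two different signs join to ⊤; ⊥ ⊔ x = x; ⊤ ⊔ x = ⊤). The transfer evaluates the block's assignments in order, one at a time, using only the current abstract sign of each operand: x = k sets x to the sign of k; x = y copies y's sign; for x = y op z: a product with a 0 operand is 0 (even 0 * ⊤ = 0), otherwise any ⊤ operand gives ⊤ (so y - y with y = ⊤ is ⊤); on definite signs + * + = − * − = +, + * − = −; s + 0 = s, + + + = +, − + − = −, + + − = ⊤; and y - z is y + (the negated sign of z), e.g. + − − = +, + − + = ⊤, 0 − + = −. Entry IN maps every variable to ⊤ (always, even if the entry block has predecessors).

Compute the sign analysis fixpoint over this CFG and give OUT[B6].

Answer: {a: ⊤, b: ⊤, c: ⊤, d: ⊤, e: ⊤, f: 0}

Trace:
Fixpoint table:
  B0:  IN=(all ⊤)  OUT=(all ⊤)
  B1:  IN=(all ⊤)  OUT={d:+; rest ⊤}
  B2:  IN={d:+; rest ⊤}  OUT={f:-; rest ⊤}
  B3:  IN={f:-; rest ⊤}  OUT={f:-; rest ⊤}
  B4:  IN=(all ⊤)  OUT={f:0; rest ⊤}
  B5:  IN={f:0; rest ⊤}  OUT={f:0; rest ⊤}
  B6:  IN={f:0; rest ⊤}  OUT={f:0; rest ⊤}
  B7:  IN={f:0; rest ⊤}  OUT={f:0; rest ⊤}
  B8:  IN={f:0; rest ⊤}  OUT={f:0; rest ⊤}
  B9:  IN={f:0; rest ⊤}  OUT={e:-, f:0; rest ⊤}

Merge at B6: IN[B6] = OUT[B5] = {a: ⊤, b: ⊤, c: ⊤, d: ⊤, e: ⊤, f: 0}
Applying B6's transfer function to that IN value gives OUT[B6] (row B6 above).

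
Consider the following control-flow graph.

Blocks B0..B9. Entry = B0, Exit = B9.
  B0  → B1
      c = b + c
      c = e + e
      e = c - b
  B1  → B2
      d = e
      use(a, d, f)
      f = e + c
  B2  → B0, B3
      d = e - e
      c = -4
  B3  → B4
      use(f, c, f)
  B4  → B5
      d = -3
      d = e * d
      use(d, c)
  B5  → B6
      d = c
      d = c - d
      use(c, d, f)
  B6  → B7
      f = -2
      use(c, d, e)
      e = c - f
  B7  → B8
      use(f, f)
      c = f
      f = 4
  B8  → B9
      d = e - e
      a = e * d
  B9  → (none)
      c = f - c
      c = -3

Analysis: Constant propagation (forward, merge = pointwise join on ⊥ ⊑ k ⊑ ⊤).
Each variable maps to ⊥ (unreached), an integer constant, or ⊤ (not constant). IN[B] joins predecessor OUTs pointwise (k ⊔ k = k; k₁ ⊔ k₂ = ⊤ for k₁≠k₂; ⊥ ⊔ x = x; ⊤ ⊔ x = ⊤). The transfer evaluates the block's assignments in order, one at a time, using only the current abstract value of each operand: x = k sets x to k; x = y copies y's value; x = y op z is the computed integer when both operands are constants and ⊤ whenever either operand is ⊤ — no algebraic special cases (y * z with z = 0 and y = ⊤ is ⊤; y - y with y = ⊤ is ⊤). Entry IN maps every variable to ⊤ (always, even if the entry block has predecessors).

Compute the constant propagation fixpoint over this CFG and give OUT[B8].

Answer: {a: 0, b: ⊤, c: -2, d: 0, e: -2, f: 4}

Trace:
Fixpoint table:
  B0: | IN=(all ⊤) | OUT=(all ⊤)
  B1: | IN=(all ⊤) | OUT=(all ⊤)
  B2: | IN=(all ⊤) | OUT={c:-4; rest ⊤}
  B3: | IN={c:-4; rest ⊤} | OUT={c:-4; rest ⊤}
  B4: | IN={c:-4; rest ⊤} | OUT={c:-4; rest ⊤}
  B5: | IN={c:-4; rest ⊤} | OUT={c:-4, d:0; rest ⊤}
  B6: | IN={c:-4, d:0; rest ⊤} | OUT={c:-4, d:0, e:-2, f:-2; rest ⊤}
  B7: | IN={c:-4, d:0, e:-2, f:-2; rest ⊤} | OUT={c:-2, d:0, e:-2, f:4; rest ⊤}
  B8: | IN={c:-2, d:0, e:-2, f:4; rest ⊤} | OUT={a:0, c:-2, d:0, e:-2, f:4; rest ⊤}
  B9: | IN={a:0, c:-2, d:0, e:-2, f:4; rest ⊤} | OUT={a:0, c:-3, d:0, e:-2, f:4; rest ⊤}

Merge at B8: IN[B8] = OUT[B7] = {a: ⊤, b: ⊤, c: -2, d: 0, e: -2, f: 4}
Applying B8's transfer function to that IN value gives OUT[B8] (row B8 above).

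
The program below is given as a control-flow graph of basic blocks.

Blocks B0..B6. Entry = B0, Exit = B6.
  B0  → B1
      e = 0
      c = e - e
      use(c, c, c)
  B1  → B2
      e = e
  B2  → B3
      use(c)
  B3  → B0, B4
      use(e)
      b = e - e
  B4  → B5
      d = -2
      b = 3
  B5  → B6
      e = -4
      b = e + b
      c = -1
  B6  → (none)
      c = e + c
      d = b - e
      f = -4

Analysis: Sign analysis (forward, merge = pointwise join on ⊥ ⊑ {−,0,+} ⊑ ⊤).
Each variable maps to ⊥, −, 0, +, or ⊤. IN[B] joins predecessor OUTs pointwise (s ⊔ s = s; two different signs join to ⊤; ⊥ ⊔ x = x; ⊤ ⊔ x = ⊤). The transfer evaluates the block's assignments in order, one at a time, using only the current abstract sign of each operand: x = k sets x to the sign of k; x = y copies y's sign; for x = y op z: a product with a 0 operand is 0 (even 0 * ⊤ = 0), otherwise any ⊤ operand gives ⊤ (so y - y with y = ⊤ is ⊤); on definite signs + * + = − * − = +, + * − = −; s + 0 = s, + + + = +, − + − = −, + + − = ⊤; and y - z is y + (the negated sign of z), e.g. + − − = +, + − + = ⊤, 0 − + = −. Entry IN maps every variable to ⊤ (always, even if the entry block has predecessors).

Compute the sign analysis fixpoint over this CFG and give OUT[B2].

Answer: {a: ⊤, b: ⊤, c: 0, d: ⊤, e: 0, f: ⊤}

Trace:
Fixpoint table:
  B0:   IN=(all ⊤)   OUT={c:0, e:0; rest ⊤}
  B1:   IN={c:0, e:0; rest ⊤}   OUT={c:0, e:0; rest ⊤}
  B2:   IN={c:0, e:0; rest ⊤}   OUT={c:0, e:0; rest ⊤}
  B3:   IN={c:0, e:0; rest ⊤}   OUT={b:0, c:0, e:0; rest ⊤}
  B4:   IN={b:0, c:0, e:0; rest ⊤}   OUT={b:+, c:0, d:-, e:0; rest ⊤}
  B5:   IN={b:+, c:0, d:-, e:0; rest ⊤}   OUT={c:-, d:-, e:-; rest ⊤}
  B6:   IN={c:-, d:-, e:-; rest ⊤}   OUT={c:-, e:-, f:-; rest ⊤}

Merge at B2: IN[B2] = OUT[B1] = {a: ⊤, b: ⊤, c: 0, d: ⊤, e: 0, f: ⊤}
Applying B2's transfer function to that IN value gives OUT[B2] (row B2 above).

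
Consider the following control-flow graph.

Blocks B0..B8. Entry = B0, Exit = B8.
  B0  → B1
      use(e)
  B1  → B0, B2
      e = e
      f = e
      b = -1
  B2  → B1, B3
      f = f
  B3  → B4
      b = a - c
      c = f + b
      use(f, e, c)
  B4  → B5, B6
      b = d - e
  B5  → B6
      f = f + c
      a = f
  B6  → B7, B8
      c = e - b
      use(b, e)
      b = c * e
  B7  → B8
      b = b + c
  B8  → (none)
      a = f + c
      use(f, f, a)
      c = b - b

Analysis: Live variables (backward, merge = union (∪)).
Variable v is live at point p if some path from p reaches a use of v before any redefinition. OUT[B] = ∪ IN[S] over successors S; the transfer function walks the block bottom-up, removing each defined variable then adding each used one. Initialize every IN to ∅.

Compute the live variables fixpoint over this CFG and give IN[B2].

Fixpoint table:
  B0:   IN={a, c, d, e}   OUT={a, c, d, e}
  B1:   IN={a, c, d, e}   OUT={a, c, d, e, f}
  B2:   IN={a, c, d, e, f}   OUT={a, c, d, e, f}
  B3:   IN={a, c, d, e, f}   OUT={c, d, e, f}
  B4:   IN={c, d, e, f}   OUT={b, c, e, f}
  B5:   IN={b, c, e, f}   OUT={b, e, f}
  B6:   IN={b, e, f}   OUT={b, c, f}
  B7:   IN={b, c, f}   OUT={b, c, f}
  B8:   IN={b, c, f}   OUT={}

Merge at B2: OUT[B2] = IN[B1] ⊔ IN[B3] = {a, c, d, e, f}
Applying B2's transfer function to that OUT value gives IN[B2] (row B2 above).

Answer: {a, c, d, e, f}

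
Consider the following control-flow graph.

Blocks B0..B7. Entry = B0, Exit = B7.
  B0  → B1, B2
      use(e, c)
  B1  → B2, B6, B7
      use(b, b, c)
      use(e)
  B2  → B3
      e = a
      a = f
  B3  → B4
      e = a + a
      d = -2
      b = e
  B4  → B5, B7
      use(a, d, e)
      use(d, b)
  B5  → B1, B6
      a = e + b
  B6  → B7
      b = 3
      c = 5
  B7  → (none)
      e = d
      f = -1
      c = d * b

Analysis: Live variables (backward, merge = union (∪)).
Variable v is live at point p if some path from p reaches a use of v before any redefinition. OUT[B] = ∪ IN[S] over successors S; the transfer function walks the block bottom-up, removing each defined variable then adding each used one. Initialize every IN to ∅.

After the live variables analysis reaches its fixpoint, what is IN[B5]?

Fixpoint table:
  B0: | IN={a, b, c, d, e, f} | OUT={a, b, c, d, e, f}
  B1: | IN={a, b, c, d, e, f} | OUT={a, b, c, d, f}
  B2: | IN={a, c, f} | OUT={a, c, f}
  B3: | IN={a, c, f} | OUT={a, b, c, d, e, f}
  B4: | IN={a, b, c, d, e, f} | OUT={b, c, d, e, f}
  B5: | IN={b, c, d, e, f} | OUT={a, b, c, d, e, f}
  B6: | IN={d} | OUT={b, d}
  B7: | IN={b, d} | OUT={}

Merge at B5: OUT[B5] = IN[B1] ⊔ IN[B6] = {a, b, c, d, e, f}
Applying B5's transfer function to that OUT value gives IN[B5] (row B5 above).

Answer: {b, c, d, e, f}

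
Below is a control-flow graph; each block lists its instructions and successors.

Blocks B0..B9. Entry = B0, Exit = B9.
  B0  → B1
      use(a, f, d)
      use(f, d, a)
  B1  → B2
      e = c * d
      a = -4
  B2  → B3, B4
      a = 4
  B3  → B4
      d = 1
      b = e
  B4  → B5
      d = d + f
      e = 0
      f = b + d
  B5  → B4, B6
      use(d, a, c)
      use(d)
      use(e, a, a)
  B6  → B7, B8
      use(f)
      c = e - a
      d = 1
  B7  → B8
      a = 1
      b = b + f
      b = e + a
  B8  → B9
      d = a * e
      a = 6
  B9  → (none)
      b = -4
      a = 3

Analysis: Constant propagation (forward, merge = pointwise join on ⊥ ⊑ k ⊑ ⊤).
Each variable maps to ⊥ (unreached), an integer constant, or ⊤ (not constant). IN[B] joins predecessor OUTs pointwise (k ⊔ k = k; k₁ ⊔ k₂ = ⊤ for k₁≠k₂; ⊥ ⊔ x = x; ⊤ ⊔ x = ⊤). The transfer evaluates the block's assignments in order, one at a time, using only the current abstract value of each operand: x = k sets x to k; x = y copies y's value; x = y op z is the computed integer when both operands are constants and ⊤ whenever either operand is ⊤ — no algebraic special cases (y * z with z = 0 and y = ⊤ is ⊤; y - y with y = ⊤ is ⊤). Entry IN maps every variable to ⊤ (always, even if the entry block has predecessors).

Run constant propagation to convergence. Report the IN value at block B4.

Fixpoint table:
  B0: | IN=(all ⊤) | OUT=(all ⊤)
  B1: | IN=(all ⊤) | OUT={a:-4; rest ⊤}
  B2: | IN={a:-4; rest ⊤} | OUT={a:4; rest ⊤}
  B3: | IN={a:4; rest ⊤} | OUT={a:4, d:1; rest ⊤}
  B4: | IN={a:4; rest ⊤} | OUT={a:4, e:0; rest ⊤}
  B5: | IN={a:4, e:0; rest ⊤} | OUT={a:4, e:0; rest ⊤}
  B6: | IN={a:4, e:0; rest ⊤} | OUT={a:4, c:-4, d:1, e:0; rest ⊤}
  B7: | IN={a:4, c:-4, d:1, e:0; rest ⊤} | OUT={a:1, b:1, c:-4, d:1, e:0; rest ⊤}
  B8: | IN={c:-4, d:1, e:0; rest ⊤} | OUT={a:6, c:-4, e:0; rest ⊤}
  B9: | IN={a:6, c:-4, e:0; rest ⊤} | OUT={a:3, b:-4, c:-4, e:0; rest ⊤}

Merge at B4: IN[B4] = OUT[B2] ⊔ OUT[B3] ⊔ OUT[B5] = {a: 4, b: ⊤, c: ⊤, d: ⊤, e: ⊤, f: ⊤}

Answer: {a: 4, b: ⊤, c: ⊤, d: ⊤, e: ⊤, f: ⊤}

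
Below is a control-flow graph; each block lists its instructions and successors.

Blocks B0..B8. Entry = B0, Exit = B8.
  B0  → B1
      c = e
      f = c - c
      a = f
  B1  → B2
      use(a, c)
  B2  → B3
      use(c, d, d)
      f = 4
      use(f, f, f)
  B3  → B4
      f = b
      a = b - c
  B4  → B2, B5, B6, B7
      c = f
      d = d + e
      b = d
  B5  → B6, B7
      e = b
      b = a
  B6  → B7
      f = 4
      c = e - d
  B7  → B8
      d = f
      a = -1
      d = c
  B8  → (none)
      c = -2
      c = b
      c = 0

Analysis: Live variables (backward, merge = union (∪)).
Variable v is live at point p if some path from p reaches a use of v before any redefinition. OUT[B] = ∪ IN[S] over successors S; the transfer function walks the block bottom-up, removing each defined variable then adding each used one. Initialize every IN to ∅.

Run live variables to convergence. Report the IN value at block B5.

Answer: {a, b, c, d, f}

Derivation:
Fixpoint table:
  B0: | IN={b, d, e} | OUT={a, b, c, d, e}
  B1: | IN={a, b, c, d, e} | OUT={b, c, d, e}
  B2: | IN={b, c, d, e} | OUT={b, c, d, e}
  B3: | IN={b, c, d, e} | OUT={a, d, e, f}
  B4: | IN={a, d, e, f} | OUT={a, b, c, d, e, f}
  B5: | IN={a, b, c, d, f} | OUT={b, c, d, e, f}
  B6: | IN={b, d, e} | OUT={b, c, f}
  B7: | IN={b, c, f} | OUT={b}
  B8: | IN={b} | OUT={}

Merge at B5: OUT[B5] = IN[B6] ⊔ IN[B7] = {b, c, d, e, f}
Applying B5's transfer function to that OUT value gives IN[B5] (row B5 above).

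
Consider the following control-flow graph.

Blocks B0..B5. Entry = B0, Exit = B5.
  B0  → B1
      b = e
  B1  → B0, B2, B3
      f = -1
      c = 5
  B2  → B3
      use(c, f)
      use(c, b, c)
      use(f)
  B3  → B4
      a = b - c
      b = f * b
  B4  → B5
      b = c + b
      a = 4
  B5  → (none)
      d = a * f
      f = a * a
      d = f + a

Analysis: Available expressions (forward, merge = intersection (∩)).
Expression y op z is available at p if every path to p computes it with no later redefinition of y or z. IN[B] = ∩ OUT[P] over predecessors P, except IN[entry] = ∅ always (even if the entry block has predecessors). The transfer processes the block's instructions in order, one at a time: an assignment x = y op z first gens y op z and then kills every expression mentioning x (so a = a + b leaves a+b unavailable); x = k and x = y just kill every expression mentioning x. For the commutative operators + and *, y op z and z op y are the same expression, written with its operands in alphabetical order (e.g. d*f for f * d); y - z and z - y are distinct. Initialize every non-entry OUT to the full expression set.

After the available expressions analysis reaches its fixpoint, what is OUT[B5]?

Answer: {a*a, a+f}

Trace:
Per-block solution:
  B0:  IN={}  OUT={}
  B1:  IN={}  OUT={}
  B2:  IN={}  OUT={}
  B3:  IN={}  OUT={}
  B4:  IN={}  OUT={}
  B5:  IN={}  OUT={a*a, a+f}

Merge at B5: IN[B5] = OUT[B4] = {}
Applying B5's transfer function to that IN value gives OUT[B5] (row B5 above).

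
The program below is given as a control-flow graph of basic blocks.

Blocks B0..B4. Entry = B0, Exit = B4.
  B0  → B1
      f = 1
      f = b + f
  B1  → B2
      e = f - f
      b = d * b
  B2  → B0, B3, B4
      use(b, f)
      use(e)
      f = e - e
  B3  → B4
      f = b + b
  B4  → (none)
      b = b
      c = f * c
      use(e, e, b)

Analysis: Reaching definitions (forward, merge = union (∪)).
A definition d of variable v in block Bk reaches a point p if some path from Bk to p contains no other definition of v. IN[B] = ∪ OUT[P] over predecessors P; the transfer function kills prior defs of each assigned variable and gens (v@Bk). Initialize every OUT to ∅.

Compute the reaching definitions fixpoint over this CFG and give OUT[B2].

Answer: {b@B1, e@B1, f@B2}

Derivation:
Converged values:
  B0:   IN={b@B1, e@B1, f@B2}   OUT={b@B1, e@B1, f@B0}
  B1:   IN={b@B1, e@B1, f@B0}   OUT={b@B1, e@B1, f@B0}
  B2:   IN={b@B1, e@B1, f@B0}   OUT={b@B1, e@B1, f@B2}
  B3:   IN={b@B1, e@B1, f@B2}   OUT={b@B1, e@B1, f@B3}
  B4:   IN={b@B1, e@B1, f@B2, f@B3}   OUT={b@B4, c@B4, e@B1, f@B2, f@B3}

Merge at B2: IN[B2] = OUT[B1] = {b@B1, e@B1, f@B0}
Applying B2's transfer function to that IN value gives OUT[B2] (row B2 above).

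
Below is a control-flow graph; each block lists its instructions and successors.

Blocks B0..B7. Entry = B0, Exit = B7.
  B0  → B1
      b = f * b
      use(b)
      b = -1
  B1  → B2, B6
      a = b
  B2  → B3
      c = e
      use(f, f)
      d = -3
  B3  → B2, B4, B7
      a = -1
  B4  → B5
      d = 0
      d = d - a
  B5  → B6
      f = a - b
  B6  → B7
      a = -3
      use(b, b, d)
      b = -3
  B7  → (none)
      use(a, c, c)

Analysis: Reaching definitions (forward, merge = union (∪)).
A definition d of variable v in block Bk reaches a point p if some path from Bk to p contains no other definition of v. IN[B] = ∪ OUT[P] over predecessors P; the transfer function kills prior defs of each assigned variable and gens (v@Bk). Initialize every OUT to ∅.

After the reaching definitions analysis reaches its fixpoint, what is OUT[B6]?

Fixpoint table:
  B0:   IN={}   OUT={b@B0}
  B1:   IN={b@B0}   OUT={a@B1, b@B0}
  B2:   IN={a@B1, a@B3, b@B0, c@B2, d@B2}   OUT={a@B1, a@B3, b@B0, c@B2, d@B2}
  B3:   IN={a@B1, a@B3, b@B0, c@B2, d@B2}   OUT={a@B3, b@B0, c@B2, d@B2}
  B4:   IN={a@B3, b@B0, c@B2, d@B2}   OUT={a@B3, b@B0, c@B2, d@B4}
  B5:   IN={a@B3, b@B0, c@B2, d@B4}   OUT={a@B3, b@B0, c@B2, d@B4, f@B5}
  B6:   IN={a@B1, a@B3, b@B0, c@B2, d@B4, f@B5}   OUT={a@B6, b@B6, c@B2, d@B4, f@B5}
  B7:   IN={a@B3, a@B6, b@B0, b@B6, c@B2, d@B2, d@B4, f@B5}   OUT={a@B3, a@B6, b@B0, b@B6, c@B2, d@B2, d@B4, f@B5}

Merge at B6: IN[B6] = OUT[B1] ⊔ OUT[B5] = {a@B1, a@B3, b@B0, c@B2, d@B4, f@B5}
Applying B6's transfer function to that IN value gives OUT[B6] (row B6 above).

Answer: {a@B6, b@B6, c@B2, d@B4, f@B5}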